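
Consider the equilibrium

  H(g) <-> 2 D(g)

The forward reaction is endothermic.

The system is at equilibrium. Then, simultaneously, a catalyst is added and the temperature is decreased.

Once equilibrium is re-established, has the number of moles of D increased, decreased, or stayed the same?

decreases

A catalyst speeds both forward and reverse rates equally; it changes neither Q nor K — no shift from this change.
The forward reaction is endothermic. Lowering T favours the exothermic direction — shift to the left.
The net shift is to the left. D is a product, so its amount decreases.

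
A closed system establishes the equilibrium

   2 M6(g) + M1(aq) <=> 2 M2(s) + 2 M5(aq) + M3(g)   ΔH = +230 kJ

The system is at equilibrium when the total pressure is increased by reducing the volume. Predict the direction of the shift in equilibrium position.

Gas moles: reactants 2, products 1 (Δn_gas = -1). Compression shifts the system toward the side with fewer moles of gas — to the right.

right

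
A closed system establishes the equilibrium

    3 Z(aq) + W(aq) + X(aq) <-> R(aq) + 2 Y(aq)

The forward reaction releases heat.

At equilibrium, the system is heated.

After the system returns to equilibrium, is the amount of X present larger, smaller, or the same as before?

The forward reaction is exothermic. Raising T favours the endothermic direction — shift to the left.
The net shift is to the left. X is a reactant, so its amount increases.

increases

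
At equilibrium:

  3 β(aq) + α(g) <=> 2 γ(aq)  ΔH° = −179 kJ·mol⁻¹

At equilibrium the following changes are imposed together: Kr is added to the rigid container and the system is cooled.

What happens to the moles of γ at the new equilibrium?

At constant volume, adding an inert gas leaves every reacting species' partial pressure unchanged, so Q is unchanged — no shift from this change.
The forward reaction is exothermic. Lowering T favours the exothermic direction — shift to the right.
The net shift is to the right. γ is a product, so its amount increases.

increases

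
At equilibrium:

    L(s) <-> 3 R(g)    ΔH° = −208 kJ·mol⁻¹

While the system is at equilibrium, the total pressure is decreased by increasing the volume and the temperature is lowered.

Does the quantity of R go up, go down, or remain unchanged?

increases

Gas moles: reactants 0, products 3 (Δn_gas = +3). Expansion shifts the system toward the side with more moles of gas — to the right.
The forward reaction is exothermic. Lowering T favours the exothermic direction — shift to the right.
The net shift is to the right. R is a product, so its amount increases.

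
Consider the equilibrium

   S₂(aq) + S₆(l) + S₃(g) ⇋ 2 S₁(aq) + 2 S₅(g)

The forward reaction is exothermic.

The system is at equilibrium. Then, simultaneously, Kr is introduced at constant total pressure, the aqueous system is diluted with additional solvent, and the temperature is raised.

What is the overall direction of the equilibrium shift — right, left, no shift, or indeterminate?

Adding inert gas at constant total pressure expands the volume and lowers every reacting partial pressure. With Δn_gas = 2 − 1 = +1, Q moves away from K toward the side with fewer gas moles, so the system shifts toward the side with more gas moles — to the right.
Dilution lowers every aqueous concentration by the same factor. Δn_aq = 2 − 1 = +1, so the system shifts toward the side with more dissolved moles — to the right.
The forward reaction is exothermic. Raising T favours the endothermic direction — shift to the left.
The individual effects push in opposite directions; without quantitative information the net direction cannot be determined.

cannot be determined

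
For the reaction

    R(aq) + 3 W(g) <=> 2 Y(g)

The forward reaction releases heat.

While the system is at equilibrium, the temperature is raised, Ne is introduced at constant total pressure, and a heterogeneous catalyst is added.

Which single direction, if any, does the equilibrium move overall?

The forward reaction is exothermic. Raising T favours the endothermic direction — shift to the left.
Adding inert gas at constant total pressure expands the volume and lowers every reacting partial pressure. With Δn_gas = 2 − 3 = -1, Q moves away from K toward the side with fewer gas moles, so the system shifts toward the side with more gas moles — to the left.
A catalyst speeds both forward and reverse rates equally; it changes neither Q nor K — no shift from this change.
Only the nonzero effect(s) matter; the net shift is to the left.

left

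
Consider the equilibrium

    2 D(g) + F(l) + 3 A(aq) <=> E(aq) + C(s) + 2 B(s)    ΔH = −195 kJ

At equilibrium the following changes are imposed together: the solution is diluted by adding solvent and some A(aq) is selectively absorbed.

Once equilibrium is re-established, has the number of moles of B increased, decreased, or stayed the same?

decreases

Dilution lowers every aqueous concentration by the same factor. Δn_aq = 1 − 3 = -2, so the system shifts toward the side with more dissolved moles — to the left.
Removing A (aq), a reactant, drives the reaction to the left.
The net shift is to the left. B is a product, so its amount decreases.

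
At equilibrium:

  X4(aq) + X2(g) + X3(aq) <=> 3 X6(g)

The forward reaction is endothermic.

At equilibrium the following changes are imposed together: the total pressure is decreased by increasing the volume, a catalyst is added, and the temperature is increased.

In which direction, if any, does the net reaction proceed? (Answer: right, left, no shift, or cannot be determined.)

right

Gas moles: reactants 1, products 3 (Δn_gas = +2). Expansion shifts the system toward the side with more moles of gas — to the right.
A catalyst speeds both forward and reverse rates equally; it changes neither Q nor K — no shift from this change.
The forward reaction is endothermic. Raising T favours the endothermic direction — shift to the right.
Only the nonzero effect(s) matter; the net shift is to the right.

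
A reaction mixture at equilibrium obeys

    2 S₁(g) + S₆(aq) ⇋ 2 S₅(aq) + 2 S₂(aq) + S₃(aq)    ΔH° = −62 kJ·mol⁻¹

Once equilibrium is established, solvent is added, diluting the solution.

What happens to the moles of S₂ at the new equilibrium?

increases

Dilution lowers every aqueous concentration by the same factor. Δn_aq = 5 − 1 = +4, so the system shifts toward the side with more dissolved moles — to the right.
The net shift is to the right. S₂ is a product, so its amount increases.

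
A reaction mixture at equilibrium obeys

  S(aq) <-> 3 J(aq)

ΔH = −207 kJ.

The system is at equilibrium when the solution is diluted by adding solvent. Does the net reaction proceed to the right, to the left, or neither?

right

Dilution lowers every aqueous concentration by the same factor. Δn_aq = 3 − 1 = +2, so the system shifts toward the side with more dissolved moles — to the right.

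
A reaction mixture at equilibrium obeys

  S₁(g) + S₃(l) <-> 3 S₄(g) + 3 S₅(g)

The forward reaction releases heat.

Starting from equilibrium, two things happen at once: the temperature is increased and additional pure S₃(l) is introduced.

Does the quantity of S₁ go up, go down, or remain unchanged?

The forward reaction is exothermic. Raising T favours the endothermic direction — shift to the left.
S₃ is a pure liquid; its activity is 1 regardless of amount, so Q is unaffected — no shift from this change.
The net shift is to the left. S₁ is a reactant, so its amount increases.

increases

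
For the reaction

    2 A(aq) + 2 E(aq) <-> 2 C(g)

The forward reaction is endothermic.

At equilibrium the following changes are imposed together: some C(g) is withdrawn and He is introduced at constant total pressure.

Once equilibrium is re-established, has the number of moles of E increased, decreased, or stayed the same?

Removing C (g), a product, drives the reaction to the right.
Adding inert gas at constant total pressure expands the volume and lowers every reacting partial pressure. With Δn_gas = 2 − 0 = +2, Q moves away from K toward the side with fewer gas moles, so the system shifts toward the side with more gas moles — to the right.
The net shift is to the right. E is a reactant, so its amount decreases.

decreases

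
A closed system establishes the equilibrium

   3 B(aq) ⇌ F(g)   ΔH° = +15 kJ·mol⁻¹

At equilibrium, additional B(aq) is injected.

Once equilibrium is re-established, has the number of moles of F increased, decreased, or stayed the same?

increases

Adding B (aq), a reactant, drives the reaction to the right.
The net shift is to the right. F is a product, so its amount increases.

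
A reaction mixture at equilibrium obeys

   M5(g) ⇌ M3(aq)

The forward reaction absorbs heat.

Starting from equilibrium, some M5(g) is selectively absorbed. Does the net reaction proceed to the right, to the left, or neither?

Removing M5 (g), a reactant, drives the reaction to the left.

left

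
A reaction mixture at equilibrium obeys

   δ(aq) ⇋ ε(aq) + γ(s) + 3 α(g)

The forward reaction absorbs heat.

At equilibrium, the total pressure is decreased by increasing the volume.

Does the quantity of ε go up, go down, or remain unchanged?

increases

Gas moles: reactants 0, products 3 (Δn_gas = +3). Expansion shifts the system toward the side with more moles of gas — to the right.
The net shift is to the right. ε is a product, so its amount increases.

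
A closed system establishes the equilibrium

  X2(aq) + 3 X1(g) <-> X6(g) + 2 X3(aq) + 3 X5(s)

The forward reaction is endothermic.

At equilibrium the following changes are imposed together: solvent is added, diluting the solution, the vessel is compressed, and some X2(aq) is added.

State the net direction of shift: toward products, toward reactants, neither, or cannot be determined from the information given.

Dilution lowers every aqueous concentration by the same factor. Δn_aq = 2 − 1 = +1, so the system shifts toward the side with more dissolved moles — to the right.
Gas moles: reactants 3, products 1 (Δn_gas = -2). Compression shifts the system toward the side with fewer moles of gas — to the right.
Adding X2 (aq), a reactant, drives the reaction to the right.
All effects act in the same direction — net shift to the right.

right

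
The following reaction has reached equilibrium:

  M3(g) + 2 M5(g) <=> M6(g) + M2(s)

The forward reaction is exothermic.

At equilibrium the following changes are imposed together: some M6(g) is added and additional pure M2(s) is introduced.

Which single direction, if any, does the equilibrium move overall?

left

Adding M6 (g), a product, drives the reaction to the left.
M2 is a pure solid; its activity is 1 regardless of amount, so Q is unaffected — no shift from this change.
Only the nonzero effect(s) matter; the net shift is to the left.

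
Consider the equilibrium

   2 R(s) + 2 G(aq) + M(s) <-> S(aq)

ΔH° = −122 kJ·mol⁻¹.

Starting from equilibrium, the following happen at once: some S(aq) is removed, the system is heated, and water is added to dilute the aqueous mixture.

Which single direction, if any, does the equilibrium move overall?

Removing S (aq), a product, drives the reaction to the right.
The forward reaction is exothermic. Raising T favours the endothermic direction — shift to the left.
Dilution lowers every aqueous concentration by the same factor. Δn_aq = 1 − 2 = -1, so the system shifts toward the side with more dissolved moles — to the left.
The individual effects push in opposite directions; without quantitative information the net direction cannot be determined.

cannot be determined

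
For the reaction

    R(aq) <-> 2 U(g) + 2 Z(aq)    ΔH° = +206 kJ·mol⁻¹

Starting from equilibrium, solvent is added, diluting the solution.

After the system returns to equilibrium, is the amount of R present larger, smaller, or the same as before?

Dilution lowers every aqueous concentration by the same factor. Δn_aq = 2 − 1 = +1, so the system shifts toward the side with more dissolved moles — to the right.
The net shift is to the right. R is a reactant, so its amount decreases.

decreases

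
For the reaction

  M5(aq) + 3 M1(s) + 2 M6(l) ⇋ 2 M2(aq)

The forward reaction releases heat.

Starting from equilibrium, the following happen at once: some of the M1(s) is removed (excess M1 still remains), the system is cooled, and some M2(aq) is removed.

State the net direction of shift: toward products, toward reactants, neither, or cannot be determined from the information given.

right

M1 is a pure solid; its activity is 1 regardless of amount, so Q is unaffected — no shift from this change.
The forward reaction is exothermic. Lowering T favours the exothermic direction — shift to the right.
Removing M2 (aq), a product, drives the reaction to the right.
Only the nonzero effect(s) matter; the net shift is to the right.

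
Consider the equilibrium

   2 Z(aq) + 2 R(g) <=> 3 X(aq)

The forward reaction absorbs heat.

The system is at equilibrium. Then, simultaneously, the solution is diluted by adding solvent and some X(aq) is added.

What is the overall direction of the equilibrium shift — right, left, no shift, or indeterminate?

Dilution lowers every aqueous concentration by the same factor. Δn_aq = 3 − 2 = +1, so the system shifts toward the side with more dissolved moles — to the right.
Adding X (aq), a product, drives the reaction to the left.
The individual effects push in opposite directions; without quantitative information the net direction cannot be determined.

cannot be determined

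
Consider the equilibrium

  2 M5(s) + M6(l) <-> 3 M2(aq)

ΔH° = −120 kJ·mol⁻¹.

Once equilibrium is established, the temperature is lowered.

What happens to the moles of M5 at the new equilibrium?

The forward reaction is exothermic. Lowering T favours the exothermic direction — shift to the right.
The net shift is to the right. M5 is a reactant, so its amount decreases.

decreases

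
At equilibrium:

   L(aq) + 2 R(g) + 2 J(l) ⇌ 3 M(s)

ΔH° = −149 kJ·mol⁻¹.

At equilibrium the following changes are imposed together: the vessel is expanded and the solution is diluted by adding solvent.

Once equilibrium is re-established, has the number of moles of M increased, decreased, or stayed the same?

Gas moles: reactants 2, products 0 (Δn_gas = -2). Expansion shifts the system toward the side with more moles of gas — to the left.
Dilution lowers every aqueous concentration by the same factor. Δn_aq = 0 − 1 = -1, so the system shifts toward the side with more dissolved moles — to the left.
The net shift is to the left. M is a product, so its amount decreases.

decreases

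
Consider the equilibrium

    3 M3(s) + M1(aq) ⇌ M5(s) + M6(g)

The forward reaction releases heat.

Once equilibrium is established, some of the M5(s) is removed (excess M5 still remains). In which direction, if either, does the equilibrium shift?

M5 is a pure solid; its activity is 1 regardless of amount, so Q is unaffected — no shift from this change.

no shift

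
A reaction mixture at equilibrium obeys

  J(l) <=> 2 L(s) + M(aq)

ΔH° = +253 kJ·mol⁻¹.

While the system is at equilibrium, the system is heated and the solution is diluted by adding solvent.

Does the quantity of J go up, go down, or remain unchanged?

decreases

The forward reaction is endothermic. Raising T favours the endothermic direction — shift to the right.
Dilution lowers every aqueous concentration by the same factor. Δn_aq = 1 − 0 = +1, so the system shifts toward the side with more dissolved moles — to the right.
The net shift is to the right. J is a reactant, so its amount decreases.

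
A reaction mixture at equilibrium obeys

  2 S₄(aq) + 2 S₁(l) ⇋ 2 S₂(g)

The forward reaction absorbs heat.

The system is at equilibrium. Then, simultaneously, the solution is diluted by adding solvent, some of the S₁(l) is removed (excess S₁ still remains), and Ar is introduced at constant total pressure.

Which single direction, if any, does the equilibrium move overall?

Dilution lowers every aqueous concentration by the same factor. Δn_aq = 0 − 2 = -2, so the system shifts toward the side with more dissolved moles — to the left.
S₁ is a pure liquid; its activity is 1 regardless of amount, so Q is unaffected — no shift from this change.
Adding inert gas at constant total pressure expands the volume and lowers every reacting partial pressure. With Δn_gas = 2 − 0 = +2, Q moves away from K toward the side with fewer gas moles, so the system shifts toward the side with more gas moles — to the right.
The individual effects push in opposite directions; without quantitative information the net direction cannot be determined.

cannot be determined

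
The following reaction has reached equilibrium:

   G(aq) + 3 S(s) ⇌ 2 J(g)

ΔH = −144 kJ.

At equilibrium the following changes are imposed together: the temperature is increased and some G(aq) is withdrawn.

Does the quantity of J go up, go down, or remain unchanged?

decreases

The forward reaction is exothermic. Raising T favours the endothermic direction — shift to the left.
Removing G (aq), a reactant, drives the reaction to the left.
The net shift is to the left. J is a product, so its amount decreases.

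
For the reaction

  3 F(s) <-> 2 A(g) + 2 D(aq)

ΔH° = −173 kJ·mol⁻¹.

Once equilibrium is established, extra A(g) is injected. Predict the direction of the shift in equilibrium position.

Adding A (g), a product, drives the reaction to the left.

left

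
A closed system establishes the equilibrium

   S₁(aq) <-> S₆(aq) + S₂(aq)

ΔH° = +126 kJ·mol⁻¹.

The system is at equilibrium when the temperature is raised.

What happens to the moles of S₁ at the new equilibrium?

The forward reaction is endothermic. Raising T favours the endothermic direction — shift to the right.
The net shift is to the right. S₁ is a reactant, so its amount decreases.

decreases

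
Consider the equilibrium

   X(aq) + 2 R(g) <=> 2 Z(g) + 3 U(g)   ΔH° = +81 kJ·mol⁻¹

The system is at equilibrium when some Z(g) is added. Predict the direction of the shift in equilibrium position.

Adding Z (g), a product, drives the reaction to the left.

left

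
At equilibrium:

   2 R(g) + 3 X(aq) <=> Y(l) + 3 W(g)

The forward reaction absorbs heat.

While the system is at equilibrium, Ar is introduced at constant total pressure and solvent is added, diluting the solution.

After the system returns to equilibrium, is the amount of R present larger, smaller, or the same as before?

Adding inert gas at constant total pressure expands the volume and lowers every reacting partial pressure. With Δn_gas = 3 − 2 = +1, Q moves away from K toward the side with fewer gas moles, so the system shifts toward the side with more gas moles — to the right.
Dilution lowers every aqueous concentration by the same factor. Δn_aq = 0 − 3 = -3, so the system shifts toward the side with more dissolved moles — to the left.
The two effects oppose each other, so the net shift — and hence the change in R — cannot be determined from the given information.

cannot be determined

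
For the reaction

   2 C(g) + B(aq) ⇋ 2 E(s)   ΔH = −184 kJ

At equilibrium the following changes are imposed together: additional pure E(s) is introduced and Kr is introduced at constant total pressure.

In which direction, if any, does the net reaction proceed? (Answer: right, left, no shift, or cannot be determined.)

E is a pure solid; its activity is 1 regardless of amount, so Q is unaffected — no shift from this change.
Adding inert gas at constant total pressure expands the volume and lowers every reacting partial pressure. With Δn_gas = 0 − 2 = -2, Q moves away from K toward the side with fewer gas moles, so the system shifts toward the side with more gas moles — to the left.
Only the nonzero effect(s) matter; the net shift is to the left.

left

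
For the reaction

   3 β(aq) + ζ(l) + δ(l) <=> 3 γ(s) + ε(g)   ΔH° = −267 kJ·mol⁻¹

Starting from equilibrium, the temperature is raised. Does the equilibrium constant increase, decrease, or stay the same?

K depends on temperature via the van 't Hoff relation. The forward reaction is exothermic, so raising T decreases K.

decreases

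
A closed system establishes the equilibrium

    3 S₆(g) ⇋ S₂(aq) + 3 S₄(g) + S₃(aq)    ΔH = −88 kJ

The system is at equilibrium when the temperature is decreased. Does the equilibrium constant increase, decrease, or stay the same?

K depends on temperature via the van 't Hoff relation. The forward reaction is exothermic, so lowering T increases K.

increases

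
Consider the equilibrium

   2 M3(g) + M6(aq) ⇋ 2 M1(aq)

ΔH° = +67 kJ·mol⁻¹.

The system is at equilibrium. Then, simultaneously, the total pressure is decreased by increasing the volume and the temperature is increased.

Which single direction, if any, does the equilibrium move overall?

Gas moles: reactants 2, products 0 (Δn_gas = -2). Expansion shifts the system toward the side with more moles of gas — to the left.
The forward reaction is endothermic. Raising T favours the endothermic direction — shift to the right.
The individual effects push in opposite directions; without quantitative information the net direction cannot be determined.

cannot be determined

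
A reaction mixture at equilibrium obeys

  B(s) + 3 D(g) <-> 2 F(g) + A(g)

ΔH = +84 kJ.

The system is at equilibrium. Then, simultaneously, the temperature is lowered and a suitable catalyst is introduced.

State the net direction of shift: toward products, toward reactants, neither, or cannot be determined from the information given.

The forward reaction is endothermic. Lowering T favours the exothermic direction — shift to the left.
A catalyst speeds both forward and reverse rates equally; it changes neither Q nor K — no shift from this change.
Only the nonzero effect(s) matter; the net shift is to the left.

left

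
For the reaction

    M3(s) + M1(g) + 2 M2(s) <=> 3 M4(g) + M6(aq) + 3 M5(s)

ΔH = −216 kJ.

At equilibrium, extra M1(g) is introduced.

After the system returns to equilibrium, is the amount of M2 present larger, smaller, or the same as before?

Adding M1 (g), a reactant, drives the reaction to the right.
The net shift is to the right. M2 is a reactant, so its amount decreases.

decreases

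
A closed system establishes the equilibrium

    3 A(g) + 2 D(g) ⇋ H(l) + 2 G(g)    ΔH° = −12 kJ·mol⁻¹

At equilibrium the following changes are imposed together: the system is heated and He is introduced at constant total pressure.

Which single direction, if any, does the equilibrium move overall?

The forward reaction is exothermic. Raising T favours the endothermic direction — shift to the left.
Adding inert gas at constant total pressure expands the volume and lowers every reacting partial pressure. With Δn_gas = 2 − 5 = -3, Q moves away from K toward the side with fewer gas moles, so the system shifts toward the side with more gas moles — to the left.
All effects act in the same direction — net shift to the left.

left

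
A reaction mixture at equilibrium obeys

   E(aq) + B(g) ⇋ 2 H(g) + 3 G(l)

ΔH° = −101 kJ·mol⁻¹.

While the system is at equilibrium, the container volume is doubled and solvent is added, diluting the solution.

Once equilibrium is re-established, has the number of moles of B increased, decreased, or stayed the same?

cannot be determined

Gas moles: reactants 1, products 2 (Δn_gas = +1). Expansion shifts the system toward the side with more moles of gas — to the right.
Dilution lowers every aqueous concentration by the same factor. Δn_aq = 0 − 1 = -1, so the system shifts toward the side with more dissolved moles — to the left.
The two effects oppose each other, so the net shift — and hence the change in B — cannot be determined from the given information.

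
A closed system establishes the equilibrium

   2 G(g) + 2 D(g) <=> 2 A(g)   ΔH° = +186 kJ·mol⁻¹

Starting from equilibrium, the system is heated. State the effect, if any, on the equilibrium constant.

increases

K depends on temperature via the van 't Hoff relation. The forward reaction is endothermic, so raising T increases K.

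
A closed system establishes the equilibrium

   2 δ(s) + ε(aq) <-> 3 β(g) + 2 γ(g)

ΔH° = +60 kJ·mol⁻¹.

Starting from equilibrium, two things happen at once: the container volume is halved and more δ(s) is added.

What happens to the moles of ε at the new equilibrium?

increases

Gas moles: reactants 0, products 5 (Δn_gas = +5). Compression shifts the system toward the side with fewer moles of gas — to the left.
δ is a pure solid; its activity is 1 regardless of amount, so Q is unaffected — no shift from this change.
The net shift is to the left. ε is a reactant, so its amount increases.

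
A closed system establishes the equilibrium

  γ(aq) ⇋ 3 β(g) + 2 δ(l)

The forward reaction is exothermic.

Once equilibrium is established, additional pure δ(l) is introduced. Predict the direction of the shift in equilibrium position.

δ is a pure liquid; its activity is 1 regardless of amount, so Q is unaffected — no shift from this change.

no shift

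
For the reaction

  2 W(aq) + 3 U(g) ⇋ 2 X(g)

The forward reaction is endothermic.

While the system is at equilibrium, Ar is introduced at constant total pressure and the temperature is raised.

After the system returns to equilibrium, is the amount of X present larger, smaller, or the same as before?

Adding inert gas at constant total pressure expands the volume and lowers every reacting partial pressure. With Δn_gas = 2 − 3 = -1, Q moves away from K toward the side with fewer gas moles, so the system shifts toward the side with more gas moles — to the left.
The forward reaction is endothermic. Raising T favours the endothermic direction — shift to the right.
The two effects oppose each other, so the net shift — and hence the change in X — cannot be determined from the given information.

cannot be determined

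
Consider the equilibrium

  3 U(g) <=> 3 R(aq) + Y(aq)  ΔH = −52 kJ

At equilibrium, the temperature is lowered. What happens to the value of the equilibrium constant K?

K depends on temperature via the van 't Hoff relation. The forward reaction is exothermic, so lowering T increases K.

increases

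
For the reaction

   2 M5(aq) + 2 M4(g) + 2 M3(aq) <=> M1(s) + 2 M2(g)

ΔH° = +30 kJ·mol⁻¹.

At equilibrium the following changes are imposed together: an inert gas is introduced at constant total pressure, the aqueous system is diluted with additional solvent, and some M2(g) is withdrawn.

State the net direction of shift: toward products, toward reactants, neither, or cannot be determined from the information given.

cannot be determined

Adding inert gas at constant total pressure expands the volume, scaling every reacting partial pressure by the same factor. Δn_gas = 2 − 2 = 0, so Q is unchanged — no shift.
Dilution lowers every aqueous concentration by the same factor. Δn_aq = 0 − 4 = -4, so the system shifts toward the side with more dissolved moles — to the left.
Removing M2 (g), a product, drives the reaction to the right.
The individual effects push in opposite directions; without quantitative information the net direction cannot be determined.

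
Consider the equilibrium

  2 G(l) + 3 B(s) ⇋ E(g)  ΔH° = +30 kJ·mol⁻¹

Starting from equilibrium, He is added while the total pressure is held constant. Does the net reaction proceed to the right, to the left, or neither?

Adding inert gas at constant total pressure expands the volume and lowers every reacting partial pressure. With Δn_gas = 1 − 0 = +1, Q moves away from K toward the side with fewer gas moles, so the system shifts toward the side with more gas moles — to the right.

right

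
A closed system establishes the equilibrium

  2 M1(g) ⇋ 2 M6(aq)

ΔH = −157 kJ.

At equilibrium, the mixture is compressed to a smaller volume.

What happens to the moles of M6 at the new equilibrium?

increases

Gas moles: reactants 2, products 0 (Δn_gas = -2). Compression shifts the system toward the side with fewer moles of gas — to the right.
The net shift is to the right. M6 is a product, so its amount increases.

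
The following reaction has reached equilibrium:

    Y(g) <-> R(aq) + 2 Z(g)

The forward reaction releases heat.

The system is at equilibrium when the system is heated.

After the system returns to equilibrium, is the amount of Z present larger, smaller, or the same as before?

decreases

The forward reaction is exothermic. Raising T favours the endothermic direction — shift to the left.
The net shift is to the left. Z is a product, so its amount decreases.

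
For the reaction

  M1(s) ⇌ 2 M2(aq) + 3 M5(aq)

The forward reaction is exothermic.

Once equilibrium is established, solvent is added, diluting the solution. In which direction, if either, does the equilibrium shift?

right

Dilution lowers every aqueous concentration by the same factor. Δn_aq = 5 − 0 = +5, so the system shifts toward the side with more dissolved moles — to the right.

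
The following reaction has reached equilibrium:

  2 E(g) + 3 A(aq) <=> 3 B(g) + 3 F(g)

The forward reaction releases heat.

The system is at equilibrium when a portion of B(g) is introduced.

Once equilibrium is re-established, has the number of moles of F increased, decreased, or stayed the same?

Adding B (g), a product, drives the reaction to the left.
The net shift is to the left. F is a product, so its amount decreases.

decreases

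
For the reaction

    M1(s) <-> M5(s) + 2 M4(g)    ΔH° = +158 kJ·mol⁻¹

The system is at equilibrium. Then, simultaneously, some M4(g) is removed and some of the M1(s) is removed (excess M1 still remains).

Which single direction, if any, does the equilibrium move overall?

right

Removing M4 (g), a product, drives the reaction to the right.
M1 is a pure solid; its activity is 1 regardless of amount, so Q is unaffected — no shift from this change.
Only the nonzero effect(s) matter; the net shift is to the right.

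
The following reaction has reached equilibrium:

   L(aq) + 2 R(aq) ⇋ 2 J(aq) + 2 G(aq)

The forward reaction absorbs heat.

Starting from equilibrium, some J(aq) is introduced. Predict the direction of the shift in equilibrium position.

left

Adding J (aq), a product, drives the reaction to the left.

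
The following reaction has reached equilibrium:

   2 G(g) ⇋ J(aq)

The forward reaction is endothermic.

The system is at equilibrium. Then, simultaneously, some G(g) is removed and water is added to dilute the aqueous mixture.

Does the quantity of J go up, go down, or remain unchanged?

cannot be determined

Removing G (g), a reactant, drives the reaction to the left.
Dilution lowers every aqueous concentration by the same factor. Δn_aq = 1 − 0 = +1, so the system shifts toward the side with more dissolved moles — to the right.
The two effects oppose each other, so the net shift — and hence the change in J — cannot be determined from the given information.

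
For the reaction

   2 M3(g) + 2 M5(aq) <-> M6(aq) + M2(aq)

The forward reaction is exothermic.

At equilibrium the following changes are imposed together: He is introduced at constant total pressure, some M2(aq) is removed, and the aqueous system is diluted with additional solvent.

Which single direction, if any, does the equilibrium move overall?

cannot be determined

Adding inert gas at constant total pressure expands the volume and lowers every reacting partial pressure. With Δn_gas = 0 − 2 = -2, Q moves away from K toward the side with fewer gas moles, so the system shifts toward the side with more gas moles — to the left.
Removing M2 (aq), a product, drives the reaction to the right.
Dilution scales every aqueous concentration by the same factor. Δn_aq = 2 − 2 = 0, so Q is unchanged — no shift.
The individual effects push in opposite directions; without quantitative information the net direction cannot be determined.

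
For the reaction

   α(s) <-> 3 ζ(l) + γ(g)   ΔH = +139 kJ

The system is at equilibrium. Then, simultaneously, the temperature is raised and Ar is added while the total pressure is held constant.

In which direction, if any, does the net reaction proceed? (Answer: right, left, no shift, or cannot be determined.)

The forward reaction is endothermic. Raising T favours the endothermic direction — shift to the right.
Adding inert gas at constant total pressure expands the volume and lowers every reacting partial pressure. With Δn_gas = 1 − 0 = +1, Q moves away from K toward the side with fewer gas moles, so the system shifts toward the side with more gas moles — to the right.
All effects act in the same direction — net shift to the right.

right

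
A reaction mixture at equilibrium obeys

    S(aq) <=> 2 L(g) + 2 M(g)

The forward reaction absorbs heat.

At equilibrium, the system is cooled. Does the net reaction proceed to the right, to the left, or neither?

The forward reaction is endothermic. Lowering T favours the exothermic direction — shift to the left.

left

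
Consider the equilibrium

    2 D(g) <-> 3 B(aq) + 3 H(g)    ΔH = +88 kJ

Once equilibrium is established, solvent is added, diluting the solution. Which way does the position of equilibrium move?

Dilution lowers every aqueous concentration by the same factor. Δn_aq = 3 − 0 = +3, so the system shifts toward the side with more dissolved moles — to the right.

right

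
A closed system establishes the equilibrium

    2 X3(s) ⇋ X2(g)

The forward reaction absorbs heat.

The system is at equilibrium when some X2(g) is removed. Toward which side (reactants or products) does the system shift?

right

Removing X2 (g), a product, drives the reaction to the right.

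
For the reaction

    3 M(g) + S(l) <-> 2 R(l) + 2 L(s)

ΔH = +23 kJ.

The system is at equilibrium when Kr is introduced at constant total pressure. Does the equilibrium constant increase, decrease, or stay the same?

unchanged

The equilibrium constant depends only on temperature. This perturbation may move the position of equilibrium, but since T is unchanged, K itself is unchanged.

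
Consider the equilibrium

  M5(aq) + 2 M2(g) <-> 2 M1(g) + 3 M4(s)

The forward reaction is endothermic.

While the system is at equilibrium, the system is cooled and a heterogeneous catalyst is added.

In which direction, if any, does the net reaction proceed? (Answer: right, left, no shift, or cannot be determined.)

The forward reaction is endothermic. Lowering T favours the exothermic direction — shift to the left.
A catalyst speeds both forward and reverse rates equally; it changes neither Q nor K — no shift from this change.
Only the nonzero effect(s) matter; the net shift is to the left.

left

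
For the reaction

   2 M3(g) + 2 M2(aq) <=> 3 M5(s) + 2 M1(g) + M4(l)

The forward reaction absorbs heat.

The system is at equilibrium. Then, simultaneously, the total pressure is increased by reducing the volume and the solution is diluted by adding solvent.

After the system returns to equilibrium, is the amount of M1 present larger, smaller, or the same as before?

decreases

Gas moles: reactants 2, products 2. Δn_gas = 0, so a volume change leaves Q equal to K — no shift from this change.
Dilution lowers every aqueous concentration by the same factor. Δn_aq = 0 − 2 = -2, so the system shifts toward the side with more dissolved moles — to the left.
The net shift is to the left. M1 is a product, so its amount decreases.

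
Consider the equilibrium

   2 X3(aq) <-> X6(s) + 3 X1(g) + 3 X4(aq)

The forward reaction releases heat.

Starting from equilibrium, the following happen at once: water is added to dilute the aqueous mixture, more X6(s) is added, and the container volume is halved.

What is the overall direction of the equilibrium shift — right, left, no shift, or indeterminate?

Dilution lowers every aqueous concentration by the same factor. Δn_aq = 3 − 2 = +1, so the system shifts toward the side with more dissolved moles — to the right.
X6 is a pure solid; its activity is 1 regardless of amount, so Q is unaffected — no shift from this change.
Gas moles: reactants 0, products 3 (Δn_gas = +3). Compression shifts the system toward the side with fewer moles of gas — to the left.
The individual effects push in opposite directions; without quantitative information the net direction cannot be determined.

cannot be determined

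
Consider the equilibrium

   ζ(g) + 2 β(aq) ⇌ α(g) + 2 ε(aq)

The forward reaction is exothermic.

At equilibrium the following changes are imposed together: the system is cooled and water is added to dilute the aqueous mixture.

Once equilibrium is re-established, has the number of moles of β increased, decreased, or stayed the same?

decreases

The forward reaction is exothermic. Lowering T favours the exothermic direction — shift to the right.
Dilution scales every aqueous concentration by the same factor. Δn_aq = 2 − 2 = 0, so Q is unchanged — no shift.
The net shift is to the right. β is a reactant, so its amount decreases.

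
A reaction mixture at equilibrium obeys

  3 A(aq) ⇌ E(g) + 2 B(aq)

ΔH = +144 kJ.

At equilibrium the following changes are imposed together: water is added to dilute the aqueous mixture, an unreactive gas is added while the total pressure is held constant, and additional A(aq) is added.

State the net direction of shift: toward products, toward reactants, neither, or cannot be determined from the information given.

Dilution lowers every aqueous concentration by the same factor. Δn_aq = 2 − 3 = -1, so the system shifts toward the side with more dissolved moles — to the left.
Adding inert gas at constant total pressure expands the volume and lowers every reacting partial pressure. With Δn_gas = 1 − 0 = +1, Q moves away from K toward the side with fewer gas moles, so the system shifts toward the side with more gas moles — to the right.
Adding A (aq), a reactant, drives the reaction to the right.
The individual effects push in opposite directions; without quantitative information the net direction cannot be determined.

cannot be determined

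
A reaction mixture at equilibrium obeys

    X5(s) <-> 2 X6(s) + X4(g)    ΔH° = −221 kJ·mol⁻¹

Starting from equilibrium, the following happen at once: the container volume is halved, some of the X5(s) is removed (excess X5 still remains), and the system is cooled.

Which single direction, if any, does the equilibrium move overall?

cannot be determined

Gas moles: reactants 0, products 1 (Δn_gas = +1). Compression shifts the system toward the side with fewer moles of gas — to the left.
X5 is a pure solid; its activity is 1 regardless of amount, so Q is unaffected — no shift from this change.
The forward reaction is exothermic. Lowering T favours the exothermic direction — shift to the right.
The individual effects push in opposite directions; without quantitative information the net direction cannot be determined.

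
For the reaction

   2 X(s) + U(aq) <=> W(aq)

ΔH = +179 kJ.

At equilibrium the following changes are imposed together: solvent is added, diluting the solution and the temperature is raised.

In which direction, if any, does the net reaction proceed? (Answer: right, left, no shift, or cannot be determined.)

right

Dilution scales every aqueous concentration by the same factor. Δn_aq = 1 − 1 = 0, so Q is unchanged — no shift.
The forward reaction is endothermic. Raising T favours the endothermic direction — shift to the right.
Only the nonzero effect(s) matter; the net shift is to the right.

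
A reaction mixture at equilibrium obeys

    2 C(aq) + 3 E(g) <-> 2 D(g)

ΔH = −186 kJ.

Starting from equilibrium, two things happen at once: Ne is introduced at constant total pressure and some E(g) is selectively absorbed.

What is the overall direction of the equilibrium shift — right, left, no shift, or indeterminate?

Adding inert gas at constant total pressure expands the volume and lowers every reacting partial pressure. With Δn_gas = 2 − 3 = -1, Q moves away from K toward the side with fewer gas moles, so the system shifts toward the side with more gas moles — to the left.
Removing E (g), a reactant, drives the reaction to the left.
All effects act in the same direction — net shift to the left.

left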